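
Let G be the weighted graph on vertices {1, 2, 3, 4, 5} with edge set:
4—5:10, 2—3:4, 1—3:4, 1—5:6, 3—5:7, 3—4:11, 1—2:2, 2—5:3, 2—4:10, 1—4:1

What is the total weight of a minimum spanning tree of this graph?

Sort edges by weight, then run Kruskal:
1—4 (1): add — endpoints in different components.
1—2 (2): add — endpoints in different components.
2—5 (3): add — endpoints in different components.
1—3 (4): add — endpoints in different components.
MST edges: 1—4, 1—2, 2—5, 1—3; total weight 1+2+3+4 = 10.

10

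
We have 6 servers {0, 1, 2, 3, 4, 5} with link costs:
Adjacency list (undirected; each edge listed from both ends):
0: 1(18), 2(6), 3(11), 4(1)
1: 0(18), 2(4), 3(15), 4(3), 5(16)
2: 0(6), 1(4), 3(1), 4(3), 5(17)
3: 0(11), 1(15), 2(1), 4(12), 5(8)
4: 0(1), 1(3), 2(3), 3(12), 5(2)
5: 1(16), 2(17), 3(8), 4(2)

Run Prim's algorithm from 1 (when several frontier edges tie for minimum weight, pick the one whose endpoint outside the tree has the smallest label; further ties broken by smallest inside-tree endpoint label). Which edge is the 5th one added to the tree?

Prim's algorithm from 1:
Step 1: frontier [1–4 3, 1–2 4, 1–3 15, 1–5 16, 0–1 18] → take 1–4 (3); add 4.
Step 2: frontier [1–2 4, 1–3 15, 1–5 16, 0–1 18, 0–4 1, 4–5 2, 2–4 3, 3–4 12] → take 0–4 (1); add 0.
Step 3: frontier [0–2 6, 0–3 11, 1–2 4, 1–3 15, 1–5 16, 4–5 2, 2–4 3, 3–4 12] → take 4–5 (2); add 5.
Step 4: frontier [0–2 6, 0–3 11, 1–2 4, 1–3 15, 2–4 3, 3–4 12, 3–5 8, 2–5 17] → take 2–4 (3); add 2.
Step 5: frontier [0–3 11, 1–3 15, 2–3 1, 3–4 12, 3–5 8] → take 2–3 (1); add 3.
The 5th edge added is 2–3.

2-3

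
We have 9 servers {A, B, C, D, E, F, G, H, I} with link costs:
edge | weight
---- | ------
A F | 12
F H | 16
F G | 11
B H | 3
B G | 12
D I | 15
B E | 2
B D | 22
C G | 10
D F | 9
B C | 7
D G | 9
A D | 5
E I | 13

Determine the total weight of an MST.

Prim, starting at I.
Step 1: cheapest edge leaving the tree is E I (13); add E.
Step 2: cheapest edge leaving the tree is B E (2); add B.
Step 3: cheapest edge leaving the tree is B H (3); add H.
Step 4: cheapest edge leaving the tree is B C (7); add C.
Step 5: cheapest edge leaving the tree is C G (10); add G.
Step 6: cheapest edge leaving the tree is D G (9); add D.
Step 7: cheapest edge leaving the tree is A D (5); add A.
Step 8: cheapest edge leaving the tree is D F (9); add F.
MST edges: E I, B E, B H, B C, C G, D G, A D, D F; total weight 13+2+3+7+10+9+5+9 = 58.

58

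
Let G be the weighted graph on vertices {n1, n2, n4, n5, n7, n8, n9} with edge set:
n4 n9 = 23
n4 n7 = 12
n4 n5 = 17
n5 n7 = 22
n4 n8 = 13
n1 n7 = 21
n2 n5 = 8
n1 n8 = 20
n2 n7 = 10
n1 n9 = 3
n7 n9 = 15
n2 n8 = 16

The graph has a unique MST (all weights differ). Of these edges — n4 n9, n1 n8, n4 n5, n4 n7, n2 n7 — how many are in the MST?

2

Sort edges by weight, then run Kruskal:
n1 n9 (3): add. Components now {n1,n9} {n4} {n2} {n7} {n8} {n5}
n2 n5 (8): add. Components now {n1,n9} {n4} {n2,n5} {n7} {n8}
n2 n7 (10): add. Components now {n1,n9} {n4} {n2,n5,n7} {n8}
n4 n7 (12): add. Components now {n1,n9} {n2,n4,n5,n7} {n8}
n4 n8 (13): add. Components now {n1,n9} {n2,n4,n5,n7,n8}
n7 n9 (15): add. Components now {n1,n2,n4,n5,n7,n8,n9}
MST edge set: {n1 n9, n2 n5, n2 n7, n4 n7, n4 n8, n7 n9}.
Of the listed edges, {n4 n7, n2 n7} are in the MST → 2.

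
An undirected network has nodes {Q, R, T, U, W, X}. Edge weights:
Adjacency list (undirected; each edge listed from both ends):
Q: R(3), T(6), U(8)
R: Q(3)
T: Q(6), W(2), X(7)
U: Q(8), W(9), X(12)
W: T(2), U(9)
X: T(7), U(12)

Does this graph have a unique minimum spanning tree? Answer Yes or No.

Yes

Kruskal: consider edges lightest-first.
T-W (2): add. Components now {T,W} {Q} {X} {U} {R}
Q-R (3): add. Components now {T,W} {Q,R} {X} {U}
Q-T (6): add. Components now {Q,R,T,W} {X} {U}
T-X (7): add. Components now {Q,R,T,W,X} {U}
Q-U (8): add. Components now {Q,R,T,U,W,X}
Every non-tree edge has weight strictly greater than the heaviest edge on the tree path between its endpoints, so the MST is unique.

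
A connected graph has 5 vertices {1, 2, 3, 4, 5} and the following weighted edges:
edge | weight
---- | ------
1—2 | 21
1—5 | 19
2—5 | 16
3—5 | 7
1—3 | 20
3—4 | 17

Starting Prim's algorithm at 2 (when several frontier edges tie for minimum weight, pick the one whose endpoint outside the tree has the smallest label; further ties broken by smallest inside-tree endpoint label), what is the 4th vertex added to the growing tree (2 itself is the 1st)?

4

Grow the tree from 2 using Prim:
Step 1: cheapest edge leaving the tree is 2—5 (16); add 5.
Step 2: cheapest edge leaving the tree is 3—5 (7); add 3.
Step 3: cheapest edge leaving the tree is 3—4 (17); add 4.
Step 4: cheapest edge leaving the tree is 1—5 (19); add 1.
Vertex order: 2, 5, 3, 4, 1. The 4th vertex is 4.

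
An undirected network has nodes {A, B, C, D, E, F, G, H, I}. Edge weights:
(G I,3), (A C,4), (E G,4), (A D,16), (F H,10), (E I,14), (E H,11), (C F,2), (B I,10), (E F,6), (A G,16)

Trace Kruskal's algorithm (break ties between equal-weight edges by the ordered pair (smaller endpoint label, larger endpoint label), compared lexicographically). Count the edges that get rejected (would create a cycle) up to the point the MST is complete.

2

Kruskal's algorithm — process edges by increasing weight (ties by edge label):
C F (2): add — endpoints in different components.
G I (3): add — endpoints in different components.
A C (4): add — endpoints in different components.
E G (4): add — endpoints in different components.
E F (6): add — endpoints in different components.
B I (10): add — endpoints in different components.
F H (10): add — endpoints in different components.
E H (11): skip — E and H already connected.
E I (14): skip — E and I already connected.
A D (16): add — endpoints in different components.
Edges rejected before the tree was complete: 2.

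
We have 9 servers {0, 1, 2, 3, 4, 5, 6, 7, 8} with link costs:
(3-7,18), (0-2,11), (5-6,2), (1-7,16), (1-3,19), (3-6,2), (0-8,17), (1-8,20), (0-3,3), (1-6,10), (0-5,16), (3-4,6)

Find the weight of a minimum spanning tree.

67

Prim, starting at 3.
Step 1: cheapest edge leaving the tree is 3-6 (2); add 6.
Step 2: cheapest edge leaving the tree is 5-6 (2); add 5.
Step 3: cheapest edge leaving the tree is 0-3 (3); add 0.
Step 4: cheapest edge leaving the tree is 3-4 (6); add 4.
Step 5: cheapest edge leaving the tree is 1-6 (10); add 1.
Step 6: cheapest edge leaving the tree is 0-2 (11); add 2.
Step 7: cheapest edge leaving the tree is 1-7 (16); add 7.
Step 8: cheapest edge leaving the tree is 0-8 (17); add 8.
MST edges: 3-6, 5-6, 0-3, 3-4, 1-6, 0-2, 1-7, 0-8; total weight 2+2+3+6+10+11+16+17 = 67.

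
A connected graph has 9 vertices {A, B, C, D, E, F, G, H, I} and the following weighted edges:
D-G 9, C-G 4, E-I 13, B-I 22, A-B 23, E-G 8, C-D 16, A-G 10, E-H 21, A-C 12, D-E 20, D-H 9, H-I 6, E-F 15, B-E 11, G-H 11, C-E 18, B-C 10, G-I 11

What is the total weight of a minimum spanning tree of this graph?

71

Grow the tree from D using Prim:
Step 1: cheapest edge leaving the tree is D-G (9); add G.
Step 2: cheapest edge leaving the tree is C-G (4); add C.
Step 3: cheapest edge leaving the tree is E-G (8); add E.
Step 4: cheapest edge leaving the tree is D-H (9); add H.
Step 5: cheapest edge leaving the tree is H-I (6); add I.
Step 6: cheapest edge leaving the tree is A-G (10); add A.
Step 7: cheapest edge leaving the tree is B-C (10); add B.
Step 8: cheapest edge leaving the tree is E-F (15); add F.
MST edges: D-G, C-G, E-G, D-H, H-I, A-G, B-C, E-F; total weight 9+4+8+9+6+10+10+15 = 71.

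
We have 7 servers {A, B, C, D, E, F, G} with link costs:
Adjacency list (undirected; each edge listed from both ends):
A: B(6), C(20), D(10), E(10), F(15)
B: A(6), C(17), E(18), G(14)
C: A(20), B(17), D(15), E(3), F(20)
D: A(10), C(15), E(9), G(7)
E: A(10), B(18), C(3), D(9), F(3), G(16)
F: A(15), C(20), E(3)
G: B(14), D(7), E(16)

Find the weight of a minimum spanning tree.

38

Kruskal: consider edges lightest-first.
C–E (3): add — endpoints in different components.
E–F (3): add — endpoints in different components.
A–B (6): add — endpoints in different components.
D–G (7): add — endpoints in different components.
D–E (9): add — endpoints in different components.
A–D (10): add — endpoints in different components.
MST edges: C–E, E–F, A–B, D–G, D–E, A–D; total weight 3+3+6+7+9+10 = 38.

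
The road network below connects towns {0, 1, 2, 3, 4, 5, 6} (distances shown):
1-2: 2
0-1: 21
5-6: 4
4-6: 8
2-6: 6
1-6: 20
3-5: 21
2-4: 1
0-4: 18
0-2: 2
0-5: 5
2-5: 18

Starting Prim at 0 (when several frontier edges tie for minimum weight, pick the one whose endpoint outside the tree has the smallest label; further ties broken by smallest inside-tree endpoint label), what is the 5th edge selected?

Grow the tree from 0 using Prim:
Step 1: frontier [0-2 2, 0-5 5, 0-4 18, 0-1 21] → take 0-2 (2); add 2.
Step 2: frontier [0-5 5, 0-4 18, 0-1 21, 2-4 1, 1-2 2, 2-6 6, 2-5 18] → take 2-4 (1); add 4.
Step 3: frontier [0-5 5, 0-1 21, 1-2 2, 2-6 6, 2-5 18, 4-6 8] → take 1-2 (2); add 1.
Step 4: frontier [0-5 5, 1-6 20, 2-6 6, 2-5 18, 4-6 8] → take 0-5 (5); add 5.
Step 5: frontier [1-6 20, 2-6 6, 4-6 8, 5-6 4, 3-5 21] → take 5-6 (4); add 6.
Step 6: frontier [3-5 21] → take 3-5 (21); add 3.
The 5th edge added is 5-6.

5-6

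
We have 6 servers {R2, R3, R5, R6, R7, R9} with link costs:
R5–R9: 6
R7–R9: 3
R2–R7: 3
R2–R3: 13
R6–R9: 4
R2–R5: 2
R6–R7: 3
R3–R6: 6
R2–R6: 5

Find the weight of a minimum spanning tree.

17

Prim, starting at R7.
Step 1: cheapest edge leaving the tree is R2–R7 (3); add R2.
Step 2: cheapest edge leaving the tree is R2–R5 (2); add R5.
Step 3: cheapest edge leaving the tree is R6–R7 (3); add R6.
Step 4: cheapest edge leaving the tree is R7–R9 (3); add R9.
Step 5: cheapest edge leaving the tree is R3–R6 (6); add R3.
MST edges: R2–R7, R2–R5, R6–R7, R7–R9, R3–R6; total weight 3+2+3+3+6 = 17.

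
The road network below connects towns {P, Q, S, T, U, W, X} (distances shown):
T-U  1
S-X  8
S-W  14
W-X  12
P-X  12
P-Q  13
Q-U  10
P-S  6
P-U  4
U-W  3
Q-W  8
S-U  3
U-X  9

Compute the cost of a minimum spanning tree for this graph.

Kruskal: consider edges lightest-first.
T-U (1): add — endpoints in different components.
S-U (3): add — endpoints in different components.
U-W (3): add — endpoints in different components.
P-U (4): add — endpoints in different components.
P-S (6): skip — S and P already connected.
Q-W (8): add — endpoints in different components.
S-X (8): add — endpoints in different components.
MST edges: T-U, S-U, U-W, P-U, Q-W, S-X; total weight 1+3+3+4+8+8 = 27.

27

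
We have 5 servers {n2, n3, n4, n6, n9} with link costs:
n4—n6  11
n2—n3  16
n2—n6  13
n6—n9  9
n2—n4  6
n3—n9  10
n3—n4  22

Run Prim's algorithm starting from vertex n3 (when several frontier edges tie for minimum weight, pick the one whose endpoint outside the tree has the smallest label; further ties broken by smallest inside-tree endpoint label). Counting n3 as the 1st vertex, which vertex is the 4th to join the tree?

Prim, starting at n3.
Step 1: cheapest edge leaving the tree is n3—n9 (10); add n9.
Step 2: cheapest edge leaving the tree is n6—n9 (9); add n6.
Step 3: cheapest edge leaving the tree is n4—n6 (11); add n4.
Step 4: cheapest edge leaving the tree is n2—n4 (6); add n2.
Vertex order: n3, n9, n6, n4, n2. The 4th vertex is n4.

n4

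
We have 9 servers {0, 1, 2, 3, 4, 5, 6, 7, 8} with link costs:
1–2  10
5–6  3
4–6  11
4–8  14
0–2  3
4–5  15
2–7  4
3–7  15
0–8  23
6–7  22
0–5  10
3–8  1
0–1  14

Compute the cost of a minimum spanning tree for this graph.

Kruskal: consider edges lightest-first.
3–8 (1): add — endpoints in different components.
0–2 (3): add — endpoints in different components.
5–6 (3): add — endpoints in different components.
2–7 (4): add — endpoints in different components.
0–5 (10): add — endpoints in different components.
1–2 (10): add — endpoints in different components.
4–6 (11): add — endpoints in different components.
0–1 (14): skip — 0 and 1 already connected.
4–8 (14): add — endpoints in different components.
MST edges: 3–8, 0–2, 5–6, 2–7, 0–5, 1–2, 4–6, 4–8; total weight 1+3+3+4+10+10+11+14 = 56.

56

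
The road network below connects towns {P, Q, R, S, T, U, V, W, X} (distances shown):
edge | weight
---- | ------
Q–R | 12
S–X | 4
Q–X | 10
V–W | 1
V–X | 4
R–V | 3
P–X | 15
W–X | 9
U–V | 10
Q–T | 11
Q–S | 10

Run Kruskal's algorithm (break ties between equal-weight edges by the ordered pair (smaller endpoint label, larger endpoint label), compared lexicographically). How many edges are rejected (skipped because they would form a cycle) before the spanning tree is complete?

Kruskal's algorithm — process edges by increasing weight (ties by edge label):
V–W (1): add — endpoints in different components.
R–V (3): add — endpoints in different components.
S–X (4): add — endpoints in different components.
V–X (4): add — endpoints in different components.
W–X (9): skip — X and W already connected.
Q–S (10): add — endpoints in different components.
Q–X (10): skip — Q and X already connected.
U–V (10): add — endpoints in different components.
Q–T (11): add — endpoints in different components.
Q–R (12): skip — Q and R already connected.
P–X (15): add — endpoints in different components.
Edges rejected before the tree was complete: 3.

3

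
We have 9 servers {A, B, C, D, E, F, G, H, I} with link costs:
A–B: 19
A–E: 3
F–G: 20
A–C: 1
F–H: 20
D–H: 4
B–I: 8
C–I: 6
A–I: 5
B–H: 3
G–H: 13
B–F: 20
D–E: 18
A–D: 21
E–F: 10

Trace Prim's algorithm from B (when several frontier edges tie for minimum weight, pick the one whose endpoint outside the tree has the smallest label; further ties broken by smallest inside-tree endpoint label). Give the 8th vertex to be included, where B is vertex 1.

F

Grow the tree from B using Prim:
Step 1: cheapest edge leaving the tree is B–H (3); add H.
Step 2: cheapest edge leaving the tree is D–H (4); add D.
Step 3: cheapest edge leaving the tree is B–I (8); add I.
Step 4: cheapest edge leaving the tree is A–I (5); add A.
Step 5: cheapest edge leaving the tree is A–C (1); add C.
Step 6: cheapest edge leaving the tree is A–E (3); add E.
Step 7: cheapest edge leaving the tree is E–F (10); add F.
Step 8: cheapest edge leaving the tree is G–H (13); add G.
Vertex order: B, H, D, I, A, C, E, F, G. The 8th vertex is F.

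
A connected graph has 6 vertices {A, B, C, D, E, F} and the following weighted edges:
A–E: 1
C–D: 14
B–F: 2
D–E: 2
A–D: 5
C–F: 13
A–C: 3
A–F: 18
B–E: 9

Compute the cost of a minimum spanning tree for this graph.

Grow the tree from E using Prim:
Step 1: frontier [A–E 1, D–E 2, B–E 9] → take A–E (1); add A.
Step 2: frontier [A–C 3, A–D 5, A–F 18, D–E 2, B–E 9] → take D–E (2); add D.
Step 3: frontier [A–C 3, A–F 18, C–D 14, B–E 9] → take A–C (3); add C.
Step 4: frontier [A–F 18, C–F 13, B–E 9] → take B–E (9); add B.
Step 5: frontier [A–F 18, B–F 2, C–F 13] → take B–F (2); add F.
MST edges: A–E, D–E, A–C, B–E, B–F; total weight 1+2+3+9+2 = 17.

17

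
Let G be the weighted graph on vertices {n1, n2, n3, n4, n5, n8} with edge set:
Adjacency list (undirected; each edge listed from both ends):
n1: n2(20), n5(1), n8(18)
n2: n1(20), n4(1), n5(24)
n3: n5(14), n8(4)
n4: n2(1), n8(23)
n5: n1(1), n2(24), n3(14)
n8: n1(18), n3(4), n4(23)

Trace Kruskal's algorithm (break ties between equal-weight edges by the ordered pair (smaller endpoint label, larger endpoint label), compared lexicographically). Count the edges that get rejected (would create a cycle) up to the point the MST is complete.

1

Kruskal's algorithm — process edges by increasing weight (ties by edge label):
n1 n5 (1): add — endpoints in different components.
n2 n4 (1): add — endpoints in different components.
n3 n8 (4): add — endpoints in different components.
n3 n5 (14): add — endpoints in different components.
n1 n8 (18): skip — n1 and n8 already connected.
n1 n2 (20): add — endpoints in different components.
Edges rejected before the tree was complete: 1.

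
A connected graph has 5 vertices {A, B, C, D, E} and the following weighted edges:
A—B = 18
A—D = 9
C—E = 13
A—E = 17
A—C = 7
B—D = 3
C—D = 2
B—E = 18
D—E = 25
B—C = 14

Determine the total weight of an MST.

Kruskal: consider edges lightest-first.
C—D (2): add. Components now {A} {B} {C,D} {E}
B—D (3): add. Components now {A} {B,C,D} {E}
A—C (7): add. Components now {A,B,C,D} {E}
A—D (9): skip — A and D already connected.
C—E (13): add. Components now {A,B,C,D,E}
MST edges: C—D, B—D, A—C, C—E; total weight 2+3+7+13 = 25.

25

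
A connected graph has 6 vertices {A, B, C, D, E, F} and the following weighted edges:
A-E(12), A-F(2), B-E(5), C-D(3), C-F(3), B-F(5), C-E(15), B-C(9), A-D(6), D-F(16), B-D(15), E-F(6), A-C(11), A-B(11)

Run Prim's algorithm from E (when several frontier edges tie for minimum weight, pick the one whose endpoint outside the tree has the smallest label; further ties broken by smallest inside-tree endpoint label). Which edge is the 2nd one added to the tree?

B-F

Grow the tree from E using Prim:
Step 1: frontier [B-E 5, E-F 6, A-E 12, C-E 15] → take B-E (5); add B.
Step 2: frontier [B-F 5, B-C 9, A-B 11, B-D 15, E-F 6, A-E 12, C-E 15] → take B-F (5); add F.
Step 3: frontier [B-C 9, A-B 11, B-D 15, A-E 12, C-E 15, A-F 2, C-F 3, D-F 16] → take A-F (2); add A.
Step 4: frontier [A-D 6, A-C 11, B-C 9, B-D 15, C-E 15, C-F 3, D-F 16] → take C-F (3); add C.
Step 5: frontier [A-D 6, B-D 15, C-D 3, D-F 16] → take C-D (3); add D.
The 2nd edge added is B-F.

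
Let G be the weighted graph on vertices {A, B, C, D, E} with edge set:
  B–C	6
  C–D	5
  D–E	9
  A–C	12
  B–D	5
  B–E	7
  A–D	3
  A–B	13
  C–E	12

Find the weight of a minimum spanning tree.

Grow the tree from E using Prim:
Step 1: cheapest edge leaving the tree is B–E (7); add B.
Step 2: cheapest edge leaving the tree is B–D (5); add D.
Step 3: cheapest edge leaving the tree is A–D (3); add A.
Step 4: cheapest edge leaving the tree is C–D (5); add C.
MST edges: B–E, B–D, A–D, C–D; total weight 7+5+3+5 = 20.

20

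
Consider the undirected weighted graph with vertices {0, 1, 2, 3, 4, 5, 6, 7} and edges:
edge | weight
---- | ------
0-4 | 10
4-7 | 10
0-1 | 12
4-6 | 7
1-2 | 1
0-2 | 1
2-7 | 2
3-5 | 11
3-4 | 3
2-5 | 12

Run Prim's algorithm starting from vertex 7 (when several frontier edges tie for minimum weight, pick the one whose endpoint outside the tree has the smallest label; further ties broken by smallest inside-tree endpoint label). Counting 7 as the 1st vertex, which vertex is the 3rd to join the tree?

0

Prim, starting at 7.
Step 1: frontier [2-7 2, 4-7 10] → take 2-7 (2); add 2.
Step 2: frontier [0-2 1, 1-2 1, 2-5 12, 4-7 10] → take 0-2 (1); add 0.
Step 3: frontier [0-4 10, 0-1 12, 1-2 1, 2-5 12, 4-7 10] → take 1-2 (1); add 1.
Step 4: frontier [0-4 10, 2-5 12, 4-7 10] → take 0-4 (10); add 4.
Step 5: frontier [2-5 12, 3-4 3, 4-6 7] → take 3-4 (3); add 3.
Step 6: frontier [2-5 12, 3-5 11, 4-6 7] → take 4-6 (7); add 6.
Step 7: frontier [2-5 12, 3-5 11] → take 3-5 (11); add 5.
Vertex order: 7, 2, 0, 1, 4, 3, 6, 5. The 3rd vertex is 0.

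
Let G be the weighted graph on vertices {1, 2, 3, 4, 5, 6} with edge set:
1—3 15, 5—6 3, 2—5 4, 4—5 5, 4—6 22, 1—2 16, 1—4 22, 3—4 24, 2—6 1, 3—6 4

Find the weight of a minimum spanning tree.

Sort edges by weight, then run Kruskal:
2—6 (1): add — endpoints in different components.
5—6 (3): add — endpoints in different components.
2—5 (4): skip — 2 and 5 already connected.
3—6 (4): add — endpoints in different components.
4—5 (5): add — endpoints in different components.
1—3 (15): add — endpoints in different components.
MST edges: 2—6, 5—6, 3—6, 4—5, 1—3; total weight 1+3+4+5+15 = 28.

28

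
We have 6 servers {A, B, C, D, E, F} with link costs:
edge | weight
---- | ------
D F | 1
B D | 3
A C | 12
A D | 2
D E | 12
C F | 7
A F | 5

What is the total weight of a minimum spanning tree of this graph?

Kruskal's algorithm — process edges by increasing weight (ties by edge label):
D F (1): add. Components now {A} {B} {C} {D,F} {E}
A D (2): add. Components now {A,D,F} {B} {C} {E}
B D (3): add. Components now {A,B,D,F} {C} {E}
A F (5): skip — A and F already connected.
C F (7): add. Components now {A,B,C,D,F} {E}
A C (12): skip — A and C already connected.
D E (12): add. Components now {A,B,C,D,E,F}
MST edges: D F, A D, B D, C F, D E; total weight 1+2+3+7+12 = 25.

25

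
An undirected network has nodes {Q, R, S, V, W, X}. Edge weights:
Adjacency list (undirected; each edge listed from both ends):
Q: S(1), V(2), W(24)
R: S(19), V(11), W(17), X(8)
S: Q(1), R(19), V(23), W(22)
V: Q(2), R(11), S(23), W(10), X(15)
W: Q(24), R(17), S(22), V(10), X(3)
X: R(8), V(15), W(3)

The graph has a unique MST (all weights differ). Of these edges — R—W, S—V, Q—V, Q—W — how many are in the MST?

1

Kruskal's algorithm — process edges by increasing weight (ties by edge label):
Q—S (1): add. Components now {V} {R} {W} {X} {Q,S}
Q—V (2): add. Components now {Q,S,V} {R} {W} {X}
W—X (3): add. Components now {Q,S,V} {R} {W,X}
R—X (8): add. Components now {Q,S,V} {R,W,X}
V—W (10): add. Components now {Q,R,S,V,W,X}
MST edge set: {Q—S, Q—V, W—X, R—X, V—W}.
Of the listed edges, {Q—V} are in the MST → 1.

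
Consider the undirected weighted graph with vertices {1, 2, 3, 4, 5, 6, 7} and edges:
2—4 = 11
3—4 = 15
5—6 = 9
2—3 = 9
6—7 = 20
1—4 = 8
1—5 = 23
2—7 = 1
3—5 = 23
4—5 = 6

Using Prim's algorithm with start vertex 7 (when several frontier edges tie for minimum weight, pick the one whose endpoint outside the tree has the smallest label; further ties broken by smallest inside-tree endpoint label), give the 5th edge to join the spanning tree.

Prim's algorithm from 7:
Step 1: frontier [2—7 1, 6—7 20] → take 2—7 (1); add 2.
Step 2: frontier [2—3 9, 2—4 11, 6—7 20] → take 2—3 (9); add 3.
Step 3: frontier [2—4 11, 3—4 15, 3—5 23, 6—7 20] → take 2—4 (11); add 4.
Step 4: frontier [3—5 23, 4—5 6, 1—4 8, 6—7 20] → take 4—5 (6); add 5.
Step 5: frontier [1—4 8, 5—6 9, 1—5 23, 6—7 20] → take 1—4 (8); add 1.
Step 6: frontier [5—6 9, 6—7 20] → take 5—6 (9); add 6.
The 5th edge added is 1—4.

1-4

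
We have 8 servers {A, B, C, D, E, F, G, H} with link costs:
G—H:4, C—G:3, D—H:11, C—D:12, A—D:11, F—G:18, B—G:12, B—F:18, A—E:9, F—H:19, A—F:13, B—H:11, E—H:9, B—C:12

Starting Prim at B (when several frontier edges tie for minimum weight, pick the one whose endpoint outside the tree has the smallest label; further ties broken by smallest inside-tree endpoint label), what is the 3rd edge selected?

Prim, starting at B.
Step 1: cheapest edge leaving the tree is B—H (11); add H.
Step 2: cheapest edge leaving the tree is G—H (4); add G.
Step 3: cheapest edge leaving the tree is C—G (3); add C.
Step 4: cheapest edge leaving the tree is E—H (9); add E.
Step 5: cheapest edge leaving the tree is A—E (9); add A.
Step 6: cheapest edge leaving the tree is A—D (11); add D.
Step 7: cheapest edge leaving the tree is A—F (13); add F.
The 3rd edge added is C—G.

C-G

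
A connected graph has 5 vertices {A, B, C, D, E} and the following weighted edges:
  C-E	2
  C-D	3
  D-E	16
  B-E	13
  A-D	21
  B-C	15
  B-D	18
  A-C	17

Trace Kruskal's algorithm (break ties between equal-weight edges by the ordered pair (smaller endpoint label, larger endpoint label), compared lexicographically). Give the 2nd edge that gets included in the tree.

C-D

Kruskal's algorithm — process edges by increasing weight (ties by edge label):
C-E (2): add — endpoints in different components.
C-D (3): add — endpoints in different components.
B-E (13): add — endpoints in different components.
B-C (15): skip — B and C already connected.
D-E (16): skip — D and E already connected.
A-C (17): add — endpoints in different components.
The 2nd edge added is C-D.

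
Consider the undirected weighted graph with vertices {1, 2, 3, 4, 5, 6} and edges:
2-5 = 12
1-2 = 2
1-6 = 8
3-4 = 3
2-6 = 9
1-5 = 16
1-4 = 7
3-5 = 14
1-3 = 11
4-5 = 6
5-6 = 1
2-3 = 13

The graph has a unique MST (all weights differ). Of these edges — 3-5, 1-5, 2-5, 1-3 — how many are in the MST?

0

Kruskal's algorithm — process edges by increasing weight (ties by edge label):
5-6 (1): add. Components now {1} {2} {3} {4} {5,6}
1-2 (2): add. Components now {1,2} {3} {4} {5,6}
3-4 (3): add. Components now {1,2} {3,4} {5,6}
4-5 (6): add. Components now {1,2} {3,4,5,6}
1-4 (7): add. Components now {1,2,3,4,5,6}
MST edge set: {5-6, 1-2, 3-4, 4-5, 1-4}.
Of the listed edges, {} are in the MST → 0.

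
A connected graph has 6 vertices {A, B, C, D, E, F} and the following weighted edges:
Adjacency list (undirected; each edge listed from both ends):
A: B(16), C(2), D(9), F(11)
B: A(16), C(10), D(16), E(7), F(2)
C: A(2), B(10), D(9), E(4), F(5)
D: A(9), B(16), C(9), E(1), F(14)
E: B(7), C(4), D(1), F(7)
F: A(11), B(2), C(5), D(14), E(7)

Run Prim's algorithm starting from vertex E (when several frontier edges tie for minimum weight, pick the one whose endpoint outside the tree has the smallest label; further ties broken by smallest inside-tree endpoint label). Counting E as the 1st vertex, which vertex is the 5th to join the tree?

Grow the tree from E using Prim:
Step 1: frontier [D—E 1, C—E 4, B—E 7, E—F 7] → take D—E (1); add D.
Step 2: frontier [A—D 9, C—D 9, D—F 14, B—D 16, C—E 4, B—E 7, E—F 7] → take C—E (4); add C.
Step 3: frontier [A—C 2, C—F 5, B—C 10, A—D 9, D—F 14, B—D 16, B—E 7, E—F 7] → take A—C (2); add A.
Step 4: frontier [A—F 11, A—B 16, C—F 5, B—C 10, D—F 14, B—D 16, B—E 7, E—F 7] → take C—F (5); add F.
Step 5: frontier [A—B 16, B—C 10, B—D 16, B—E 7, B—F 2] → take B—F (2); add B.
Vertex order: E, D, C, A, F, B. The 5th vertex is F.

F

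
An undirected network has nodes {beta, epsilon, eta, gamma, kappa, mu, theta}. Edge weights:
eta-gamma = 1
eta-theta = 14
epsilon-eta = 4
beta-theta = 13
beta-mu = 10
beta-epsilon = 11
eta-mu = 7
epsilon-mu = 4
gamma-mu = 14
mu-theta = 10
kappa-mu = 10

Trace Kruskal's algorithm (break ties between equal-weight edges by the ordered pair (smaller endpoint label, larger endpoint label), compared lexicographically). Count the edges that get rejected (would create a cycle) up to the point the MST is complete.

1

Kruskal's algorithm — process edges by increasing weight (ties by edge label):
eta-gamma (1): add. Components now {eta,gamma} {theta} {mu} {epsilon} {beta} {kappa}
epsilon-eta (4): add. Components now {epsilon,eta,gamma} {theta} {mu} {beta} {kappa}
epsilon-mu (4): add. Components now {epsilon,eta,gamma,mu} {theta} {beta} {kappa}
eta-mu (7): skip — mu and eta already connected.
beta-mu (10): add. Components now {beta,epsilon,eta,gamma,mu} {theta} {kappa}
kappa-mu (10): add. Components now {beta,epsilon,eta,gamma,kappa,mu} {theta}
mu-theta (10): add. Components now {beta,epsilon,eta,gamma,kappa,mu,theta}
Edges rejected before the tree was complete: 1.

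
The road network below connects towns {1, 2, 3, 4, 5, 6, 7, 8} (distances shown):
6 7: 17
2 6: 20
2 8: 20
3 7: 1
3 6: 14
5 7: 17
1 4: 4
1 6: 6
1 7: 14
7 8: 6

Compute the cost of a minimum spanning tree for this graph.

68

Prim's algorithm from 6:
Step 1: frontier [1 6 6, 3 6 14, 6 7 17, 2 6 20] → take 1 6 (6); add 1.
Step 2: frontier [1 4 4, 1 7 14, 3 6 14, 6 7 17, 2 6 20] → take 1 4 (4); add 4.
Step 3: frontier [1 7 14, 3 6 14, 6 7 17, 2 6 20] → take 3 6 (14); add 3.
Step 4: frontier [1 7 14, 3 7 1, 6 7 17, 2 6 20] → take 3 7 (1); add 7.
Step 5: frontier [2 6 20, 7 8 6, 5 7 17] → take 7 8 (6); add 8.
Step 6: frontier [2 6 20, 5 7 17, 2 8 20] → take 5 7 (17); add 5.
Step 7: frontier [2 6 20, 2 8 20] → take 2 6 (20); add 2.
MST edges: 1 6, 1 4, 3 6, 3 7, 7 8, 5 7, 2 6; total weight 6+4+14+1+6+17+20 = 68.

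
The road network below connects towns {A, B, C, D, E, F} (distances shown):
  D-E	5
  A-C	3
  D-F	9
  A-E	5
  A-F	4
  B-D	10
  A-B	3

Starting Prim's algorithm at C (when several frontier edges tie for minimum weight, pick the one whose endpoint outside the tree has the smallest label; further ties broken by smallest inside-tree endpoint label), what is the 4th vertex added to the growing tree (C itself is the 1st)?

Prim's algorithm from C:
Step 1: cheapest edge leaving the tree is A-C (3); add A.
Step 2: cheapest edge leaving the tree is A-B (3); add B.
Step 3: cheapest edge leaving the tree is A-F (4); add F.
Step 4: cheapest edge leaving the tree is A-E (5); add E.
Step 5: cheapest edge leaving the tree is D-E (5); add D.
Vertex order: C, A, B, F, E, D. The 4th vertex is F.

F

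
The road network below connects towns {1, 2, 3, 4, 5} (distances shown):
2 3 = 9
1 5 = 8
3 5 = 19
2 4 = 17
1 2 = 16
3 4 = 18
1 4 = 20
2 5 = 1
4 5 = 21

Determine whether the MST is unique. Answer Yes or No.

Sort edges by weight, then run Kruskal:
2 5 (1): add. Components now {1} {2,5} {3} {4}
1 5 (8): add. Components now {1,2,5} {3} {4}
2 3 (9): add. Components now {1,2,3,5} {4}
1 2 (16): skip — 1 and 2 already connected.
2 4 (17): add. Components now {1,2,3,4,5}
Every non-tree edge has weight strictly greater than the heaviest edge on the tree path between its endpoints, so the MST is unique.

Yes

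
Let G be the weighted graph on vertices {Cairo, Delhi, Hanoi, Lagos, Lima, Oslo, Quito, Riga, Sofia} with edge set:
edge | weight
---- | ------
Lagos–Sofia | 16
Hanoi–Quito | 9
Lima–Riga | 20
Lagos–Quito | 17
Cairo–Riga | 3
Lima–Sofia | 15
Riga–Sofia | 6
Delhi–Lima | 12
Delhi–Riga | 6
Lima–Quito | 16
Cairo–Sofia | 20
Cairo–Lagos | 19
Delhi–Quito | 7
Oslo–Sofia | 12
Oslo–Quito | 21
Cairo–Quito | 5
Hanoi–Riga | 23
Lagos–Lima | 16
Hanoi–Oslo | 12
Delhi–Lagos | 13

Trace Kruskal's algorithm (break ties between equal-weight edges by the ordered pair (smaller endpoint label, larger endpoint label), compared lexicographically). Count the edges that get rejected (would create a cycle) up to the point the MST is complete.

Kruskal: consider edges lightest-first.
Cairo–Riga (3): add — endpoints in different components.
Cairo–Quito (5): add — endpoints in different components.
Delhi–Riga (6): add — endpoints in different components.
Riga–Sofia (6): add — endpoints in different components.
Delhi–Quito (7): skip — Delhi and Quito already connected.
Hanoi–Quito (9): add — endpoints in different components.
Delhi–Lima (12): add — endpoints in different components.
Hanoi–Oslo (12): add — endpoints in different components.
Oslo–Sofia (12): skip — Sofia and Oslo already connected.
Delhi–Lagos (13): add — endpoints in different components.
Edges rejected before the tree was complete: 2.

2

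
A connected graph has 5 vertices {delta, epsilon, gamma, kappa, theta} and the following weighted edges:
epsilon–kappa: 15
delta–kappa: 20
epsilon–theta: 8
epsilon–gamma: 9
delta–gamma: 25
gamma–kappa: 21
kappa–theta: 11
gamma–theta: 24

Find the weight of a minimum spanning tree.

48

Prim's algorithm from delta:
Step 1: cheapest edge leaving the tree is delta–kappa (20); add kappa.
Step 2: cheapest edge leaving the tree is kappa–theta (11); add theta.
Step 3: cheapest edge leaving the tree is epsilon–theta (8); add epsilon.
Step 4: cheapest edge leaving the tree is epsilon–gamma (9); add gamma.
MST edges: delta–kappa, kappa–theta, epsilon–theta, epsilon–gamma; total weight 20+11+8+9 = 48.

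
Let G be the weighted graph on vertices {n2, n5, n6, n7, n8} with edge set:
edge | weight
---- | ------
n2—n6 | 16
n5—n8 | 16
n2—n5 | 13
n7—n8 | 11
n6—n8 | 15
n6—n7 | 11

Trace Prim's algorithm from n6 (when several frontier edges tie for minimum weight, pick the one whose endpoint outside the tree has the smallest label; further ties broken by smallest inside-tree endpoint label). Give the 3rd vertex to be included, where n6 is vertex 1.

Prim's algorithm from n6:
Step 1: frontier [n6—n7 11, n6—n8 15, n2—n6 16] → take n6—n7 (11); add n7.
Step 2: frontier [n6—n8 15, n2—n6 16, n7—n8 11] → take n7—n8 (11); add n8.
Step 3: frontier [n2—n6 16, n5—n8 16] → take n2—n6 (16); add n2.
Step 4: frontier [n2—n5 13, n5—n8 16] → take n2—n5 (13); add n5.
Vertex order: n6, n7, n8, n2, n5. The 3rd vertex is n8.

n8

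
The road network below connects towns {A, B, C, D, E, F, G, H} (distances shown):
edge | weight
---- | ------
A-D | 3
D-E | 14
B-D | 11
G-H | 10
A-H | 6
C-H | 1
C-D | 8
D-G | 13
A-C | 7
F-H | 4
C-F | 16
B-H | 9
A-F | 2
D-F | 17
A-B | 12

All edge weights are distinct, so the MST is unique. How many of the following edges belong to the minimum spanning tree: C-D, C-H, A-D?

2

Kruskal's algorithm — process edges by increasing weight (ties by edge label):
C-H (1): add — endpoints in different components.
A-F (2): add — endpoints in different components.
A-D (3): add — endpoints in different components.
F-H (4): add — endpoints in different components.
A-H (6): skip — A and H already connected.
A-C (7): skip — A and C already connected.
C-D (8): skip — C and D already connected.
B-H (9): add — endpoints in different components.
G-H (10): add — endpoints in different components.
B-D (11): skip — B and D already connected.
A-B (12): skip — A and B already connected.
D-G (13): skip — D and G already connected.
D-E (14): add — endpoints in different components.
MST edge set: {C-H, A-F, A-D, F-H, B-H, G-H, D-E}.
Of the listed edges, {C-H, A-D} are in the MST → 2.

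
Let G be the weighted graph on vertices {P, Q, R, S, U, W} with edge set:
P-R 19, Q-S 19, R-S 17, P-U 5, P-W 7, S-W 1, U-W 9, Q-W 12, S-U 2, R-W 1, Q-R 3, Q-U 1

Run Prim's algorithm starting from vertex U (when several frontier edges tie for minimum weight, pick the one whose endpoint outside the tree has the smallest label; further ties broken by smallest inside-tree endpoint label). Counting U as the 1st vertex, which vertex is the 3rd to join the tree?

S

Grow the tree from U using Prim:
Step 1: cheapest edge leaving the tree is Q-U (1); add Q.
Step 2: cheapest edge leaving the tree is S-U (2); add S.
Step 3: cheapest edge leaving the tree is S-W (1); add W.
Step 4: cheapest edge leaving the tree is R-W (1); add R.
Step 5: cheapest edge leaving the tree is P-U (5); add P.
Vertex order: U, Q, S, W, R, P. The 3rd vertex is S.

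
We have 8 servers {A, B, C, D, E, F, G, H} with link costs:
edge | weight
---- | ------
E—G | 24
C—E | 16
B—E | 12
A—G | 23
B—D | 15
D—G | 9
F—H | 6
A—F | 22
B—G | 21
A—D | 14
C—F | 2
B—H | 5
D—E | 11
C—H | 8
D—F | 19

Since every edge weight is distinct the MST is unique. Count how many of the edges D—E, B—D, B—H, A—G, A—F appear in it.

2

Kruskal: consider edges lightest-first.
C—F (2): add — endpoints in different components.
B—H (5): add — endpoints in different components.
F—H (6): add — endpoints in different components.
C—H (8): skip — C and H already connected.
D—G (9): add — endpoints in different components.
D—E (11): add — endpoints in different components.
B—E (12): add — endpoints in different components.
A—D (14): add — endpoints in different components.
MST edge set: {C—F, B—H, F—H, D—G, D—E, B—E, A—D}.
Of the listed edges, {D—E, B—H} are in the MST → 2.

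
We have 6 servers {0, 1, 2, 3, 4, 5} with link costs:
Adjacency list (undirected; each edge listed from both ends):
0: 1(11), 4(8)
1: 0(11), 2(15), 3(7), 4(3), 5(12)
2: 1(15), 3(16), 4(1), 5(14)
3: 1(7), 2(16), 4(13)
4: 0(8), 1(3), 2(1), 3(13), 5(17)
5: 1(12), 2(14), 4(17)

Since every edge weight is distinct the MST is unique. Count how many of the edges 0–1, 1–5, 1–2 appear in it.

1

Kruskal's algorithm — process edges by increasing weight (ties by edge label):
2–4 (1): add — endpoints in different components.
1–4 (3): add — endpoints in different components.
1–3 (7): add — endpoints in different components.
0–4 (8): add — endpoints in different components.
0–1 (11): skip — 0 and 1 already connected.
1–5 (12): add — endpoints in different components.
MST edge set: {2–4, 1–4, 1–3, 0–4, 1–5}.
Of the listed edges, {1–5} are in the MST → 1.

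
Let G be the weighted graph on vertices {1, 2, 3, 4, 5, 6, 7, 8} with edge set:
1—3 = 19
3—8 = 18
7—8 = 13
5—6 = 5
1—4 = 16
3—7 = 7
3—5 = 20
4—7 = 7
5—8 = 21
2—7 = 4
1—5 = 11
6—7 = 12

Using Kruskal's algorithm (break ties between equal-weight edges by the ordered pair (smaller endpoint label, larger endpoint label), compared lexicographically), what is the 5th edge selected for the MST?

Kruskal: consider edges lightest-first.
2—7 (4): add — endpoints in different components.
5—6 (5): add — endpoints in different components.
3—7 (7): add — endpoints in different components.
4—7 (7): add — endpoints in different components.
1—5 (11): add — endpoints in different components.
6—7 (12): add — endpoints in different components.
7—8 (13): add — endpoints in different components.
The 5th edge added is 1—5.

1-5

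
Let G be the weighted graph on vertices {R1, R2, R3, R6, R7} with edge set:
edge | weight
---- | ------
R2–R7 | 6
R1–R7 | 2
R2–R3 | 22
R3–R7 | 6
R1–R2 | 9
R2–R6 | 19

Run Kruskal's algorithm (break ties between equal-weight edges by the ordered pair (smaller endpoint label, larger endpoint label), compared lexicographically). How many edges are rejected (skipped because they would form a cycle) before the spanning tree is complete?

1

Kruskal: consider edges lightest-first.
R1–R7 (2): add. Components now {R3} {R1,R7} {R6} {R2}
R2–R7 (6): add. Components now {R3} {R1,R2,R7} {R6}
R3–R7 (6): add. Components now {R1,R2,R3,R7} {R6}
R1–R2 (9): skip — R1 and R2 already connected.
R2–R6 (19): add. Components now {R1,R2,R3,R6,R7}
Edges rejected before the tree was complete: 1.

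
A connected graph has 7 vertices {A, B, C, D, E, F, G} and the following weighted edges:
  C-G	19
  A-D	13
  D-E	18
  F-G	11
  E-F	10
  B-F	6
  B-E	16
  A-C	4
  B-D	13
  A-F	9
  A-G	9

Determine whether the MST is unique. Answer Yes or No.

Kruskal: consider edges lightest-first.
A-C (4): add — endpoints in different components.
B-F (6): add — endpoints in different components.
A-F (9): add — endpoints in different components.
A-G (9): add — endpoints in different components.
E-F (10): add — endpoints in different components.
F-G (11): skip — F and G already connected.
A-D (13): add — endpoints in different components.
Non-tree edge B-D has weight 13, equal to the heaviest edge on its tree cycle — swapping gives another MST of the same weight. Not unique.

No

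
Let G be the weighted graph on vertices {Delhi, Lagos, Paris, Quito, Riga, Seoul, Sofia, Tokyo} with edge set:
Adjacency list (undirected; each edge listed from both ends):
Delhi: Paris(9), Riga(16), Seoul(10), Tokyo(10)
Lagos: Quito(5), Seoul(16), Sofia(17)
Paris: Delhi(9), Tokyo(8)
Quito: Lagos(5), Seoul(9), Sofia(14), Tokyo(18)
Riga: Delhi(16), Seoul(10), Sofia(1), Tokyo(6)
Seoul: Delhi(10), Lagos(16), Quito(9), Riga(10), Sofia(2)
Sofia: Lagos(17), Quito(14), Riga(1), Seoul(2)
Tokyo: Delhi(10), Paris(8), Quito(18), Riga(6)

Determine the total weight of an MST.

Sort edges by weight, then run Kruskal:
Riga–Sofia (1): add — endpoints in different components.
Seoul–Sofia (2): add — endpoints in different components.
Lagos–Quito (5): add — endpoints in different components.
Riga–Tokyo (6): add — endpoints in different components.
Paris–Tokyo (8): add — endpoints in different components.
Delhi–Paris (9): add — endpoints in different components.
Quito–Seoul (9): add — endpoints in different components.
MST edges: Riga–Sofia, Seoul–Sofia, Lagos–Quito, Riga–Tokyo, Paris–Tokyo, Delhi–Paris, Quito–Seoul; total weight 1+2+5+6+8+9+9 = 40.

40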